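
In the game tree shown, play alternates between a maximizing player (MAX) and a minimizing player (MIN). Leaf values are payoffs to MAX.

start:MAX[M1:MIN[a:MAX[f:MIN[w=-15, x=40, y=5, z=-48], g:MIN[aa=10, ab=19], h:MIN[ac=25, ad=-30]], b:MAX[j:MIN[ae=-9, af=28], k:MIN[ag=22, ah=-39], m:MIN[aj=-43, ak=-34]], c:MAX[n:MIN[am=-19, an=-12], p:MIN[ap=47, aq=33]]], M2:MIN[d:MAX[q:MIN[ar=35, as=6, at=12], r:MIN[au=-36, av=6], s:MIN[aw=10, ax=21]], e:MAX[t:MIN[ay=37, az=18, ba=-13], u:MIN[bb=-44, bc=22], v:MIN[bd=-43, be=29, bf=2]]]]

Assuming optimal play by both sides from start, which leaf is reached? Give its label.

f (MIN): min(-15, 40, 5, -48) = -48
g (MIN): min(10, 19) = 10
h (MIN): min(25, -30) = -30
a (MAX): max(-48, 10, -30) = 10
j (MIN): min(-9, 28) = -9
k (MIN): min(22, -39) = -39
m (MIN): min(-43, -34) = -43
b (MAX): max(-9, -39, -43) = -9
n (MIN): min(-19, -12) = -19
p (MIN): min(47, 33) = 33
c (MAX): max(-19, 33) = 33
M1 (MIN): min(10, -9, 33) = -9
q (MIN): min(35, 6, 12) = 6
r (MIN): min(-36, 6) = -36
s (MIN): min(10, 21) = 10
d (MAX): max(6, -36, 10) = 10
t (MIN): min(37, 18, -13) = -13
u (MIN): min(-44, 22) = -44
v (MIN): min(-43, 29, 2) = -43
e (MAX): max(-13, -44, -43) = -13
M2 (MIN): min(10, -13) = -13
start (MAX): max(-9, -13) = -9
At start, MAX picks M1 (highest: -9).
At M1, MIN picks b (lowest: -9).
At b, MAX picks j (highest: -9).
At j, MIN picks ae (lowest: -9).
Terminal value -9.

ae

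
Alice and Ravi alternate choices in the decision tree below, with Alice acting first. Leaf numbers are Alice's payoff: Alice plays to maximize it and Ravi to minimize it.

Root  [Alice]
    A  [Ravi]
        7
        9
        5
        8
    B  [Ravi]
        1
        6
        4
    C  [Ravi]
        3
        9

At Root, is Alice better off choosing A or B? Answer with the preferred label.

A (Ravi): min(7, 9, 5, 8) = 5
B (Ravi): min(1, 6, 4) = 1
Alice prefers the higher value; A=5, B=1. A is better since 5 > 1.

A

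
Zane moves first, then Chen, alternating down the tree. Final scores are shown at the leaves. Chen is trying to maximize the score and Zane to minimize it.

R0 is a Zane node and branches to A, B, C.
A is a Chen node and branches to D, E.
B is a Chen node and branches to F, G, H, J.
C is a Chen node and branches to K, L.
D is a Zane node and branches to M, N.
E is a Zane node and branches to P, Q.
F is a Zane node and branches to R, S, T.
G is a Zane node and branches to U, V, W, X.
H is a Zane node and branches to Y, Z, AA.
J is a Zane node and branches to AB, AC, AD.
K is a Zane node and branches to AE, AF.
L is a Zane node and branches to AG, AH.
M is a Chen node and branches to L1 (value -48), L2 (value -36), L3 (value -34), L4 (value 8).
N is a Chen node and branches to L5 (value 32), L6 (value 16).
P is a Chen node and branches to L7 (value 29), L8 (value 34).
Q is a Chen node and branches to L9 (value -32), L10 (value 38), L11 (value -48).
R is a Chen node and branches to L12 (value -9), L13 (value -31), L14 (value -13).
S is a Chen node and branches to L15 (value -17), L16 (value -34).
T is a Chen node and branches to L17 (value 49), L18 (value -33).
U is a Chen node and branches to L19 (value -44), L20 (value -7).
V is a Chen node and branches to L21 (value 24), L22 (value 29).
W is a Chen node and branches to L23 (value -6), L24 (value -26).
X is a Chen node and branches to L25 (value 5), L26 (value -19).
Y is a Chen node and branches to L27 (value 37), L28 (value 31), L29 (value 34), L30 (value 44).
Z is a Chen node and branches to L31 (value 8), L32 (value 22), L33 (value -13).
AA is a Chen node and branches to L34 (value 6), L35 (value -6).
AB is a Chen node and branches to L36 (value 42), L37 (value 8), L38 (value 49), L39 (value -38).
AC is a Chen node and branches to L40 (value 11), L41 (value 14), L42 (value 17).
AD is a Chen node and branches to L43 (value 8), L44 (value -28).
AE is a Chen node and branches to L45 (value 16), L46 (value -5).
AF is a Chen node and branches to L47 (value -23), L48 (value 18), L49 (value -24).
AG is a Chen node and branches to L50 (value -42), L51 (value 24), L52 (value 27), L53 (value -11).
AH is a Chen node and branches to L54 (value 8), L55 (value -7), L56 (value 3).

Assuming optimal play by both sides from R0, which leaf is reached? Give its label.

M (Chen): max(-48, -36, -34, 8) = 8
N (Chen): max(32, 16) = 32
D (Zane): min(8, 32) = 8
P (Chen): max(29, 34) = 34
Q (Chen): max(-32, 38, -48) = 38
E (Zane): min(34, 38) = 34
A (Chen): max(8, 34) = 34
R (Chen): max(-9, -31, -13) = -9
S (Chen): max(-17, -34) = -17
T (Chen): max(49, -33) = 49
F (Zane): min(-9, -17, 49) = -17
U (Chen): max(-44, -7) = -7
V (Chen): max(24, 29) = 29
W (Chen): max(-6, -26) = -6
X (Chen): max(5, -19) = 5
G (Zane): min(-7, 29, -6, 5) = -7
Y (Chen): max(37, 31, 34, 44) = 44
Z (Chen): max(8, 22, -13) = 22
AA (Chen): max(6, -6) = 6
H (Zane): min(44, 22, 6) = 6
AB (Chen): max(42, 8, 49, -38) = 49
AC (Chen): max(11, 14, 17) = 17
AD (Chen): max(8, -28) = 8
J (Zane): min(49, 17, 8) = 8
B (Chen): max(-17, -7, 6, 8) = 8
AE (Chen): max(16, -5) = 16
AF (Chen): max(-23, 18, -24) = 18
K (Zane): min(16, 18) = 16
AG (Chen): max(-42, 24, 27, -11) = 27
AH (Chen): max(8, -7, 3) = 8
L (Zane): min(27, 8) = 8
C (Chen): max(16, 8) = 16
R0 (Zane): min(34, 8, 16) = 8
At R0, Zane picks B (lowest: 8).
At B, Chen picks J (highest: 8).
At J, Zane picks AD (lowest: 8).
At AD, Chen picks L43 (highest: 8).
Terminal value 8.

L43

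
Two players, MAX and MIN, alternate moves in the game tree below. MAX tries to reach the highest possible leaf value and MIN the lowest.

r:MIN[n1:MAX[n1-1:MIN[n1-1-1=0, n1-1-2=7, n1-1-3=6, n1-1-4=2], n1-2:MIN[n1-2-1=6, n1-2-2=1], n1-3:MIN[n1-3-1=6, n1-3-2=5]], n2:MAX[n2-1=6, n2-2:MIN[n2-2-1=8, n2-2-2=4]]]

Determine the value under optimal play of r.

5

n1-1 (MIN): min(0, 7, 6, 2) = 0
n1-2 (MIN): min(6, 1) = 1
n1-3 (MIN): min(6, 5) = 5
n1 (MAX): max(0, 1, 5) = 5
n2-2 (MIN): min(8, 4) = 4
n2 (MAX): max(6, 4) = 6
r (MIN): min(5, 6) = 5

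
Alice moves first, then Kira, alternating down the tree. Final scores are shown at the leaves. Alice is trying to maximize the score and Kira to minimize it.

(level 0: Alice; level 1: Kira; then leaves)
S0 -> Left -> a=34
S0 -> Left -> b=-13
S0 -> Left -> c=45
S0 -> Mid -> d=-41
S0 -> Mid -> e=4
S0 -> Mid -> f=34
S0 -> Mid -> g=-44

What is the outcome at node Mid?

-44

Mid (Kira): min(-41, 4, 34, -44) = -44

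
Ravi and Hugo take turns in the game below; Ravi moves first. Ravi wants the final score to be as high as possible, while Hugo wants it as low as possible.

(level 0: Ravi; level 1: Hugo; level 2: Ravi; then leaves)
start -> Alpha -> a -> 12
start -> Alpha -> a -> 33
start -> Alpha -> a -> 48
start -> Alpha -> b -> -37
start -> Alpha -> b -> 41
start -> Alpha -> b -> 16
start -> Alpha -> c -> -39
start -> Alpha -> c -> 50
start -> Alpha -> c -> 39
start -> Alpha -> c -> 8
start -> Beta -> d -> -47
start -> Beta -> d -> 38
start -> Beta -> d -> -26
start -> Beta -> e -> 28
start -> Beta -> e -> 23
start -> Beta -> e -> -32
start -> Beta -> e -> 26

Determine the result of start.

a (Ravi): max(12, 33, 48) = 48
b (Ravi): max(-37, 41, 16) = 41
c (Ravi): max(-39, 50, 39, 8) = 50
Alpha (Hugo): min(48, 41, 50) = 41
d (Ravi): max(-47, 38, -26) = 38
e (Ravi): max(28, 23, -32, 26) = 28
Beta (Hugo): min(38, 28) = 28
start (Ravi): max(41, 28) = 41

41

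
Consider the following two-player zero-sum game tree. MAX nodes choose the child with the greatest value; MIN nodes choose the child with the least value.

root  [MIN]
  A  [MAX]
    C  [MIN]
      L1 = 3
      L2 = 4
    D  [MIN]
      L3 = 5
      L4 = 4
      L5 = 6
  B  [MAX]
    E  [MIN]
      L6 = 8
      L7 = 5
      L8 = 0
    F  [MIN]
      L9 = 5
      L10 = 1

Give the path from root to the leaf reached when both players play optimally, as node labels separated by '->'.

C (MIN): min(3, 4) = 3
D (MIN): min(5, 4, 6) = 4
A (MAX): max(3, 4) = 4
E (MIN): min(8, 5, 0) = 0
F (MIN): min(5, 1) = 1
B (MAX): max(0, 1) = 1
root (MIN): min(4, 1) = 1
At root, MIN picks B (lowest: 1).
At B, MAX picks F (highest: 1).
At F, MIN picks L10 (lowest: 1).
Terminal value 1.

root -> B -> F -> L10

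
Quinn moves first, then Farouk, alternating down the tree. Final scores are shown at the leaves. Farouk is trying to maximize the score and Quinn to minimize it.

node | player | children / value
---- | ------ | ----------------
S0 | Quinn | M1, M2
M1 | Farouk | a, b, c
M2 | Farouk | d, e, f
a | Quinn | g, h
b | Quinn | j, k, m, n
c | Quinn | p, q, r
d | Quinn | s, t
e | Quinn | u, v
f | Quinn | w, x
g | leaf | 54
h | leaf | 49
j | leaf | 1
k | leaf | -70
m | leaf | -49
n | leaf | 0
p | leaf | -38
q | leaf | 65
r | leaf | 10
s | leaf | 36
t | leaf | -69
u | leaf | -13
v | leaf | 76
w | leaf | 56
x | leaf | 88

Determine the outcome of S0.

49

a (Quinn): min(54, 49) = 49
b (Quinn): min(1, -70, -49, 0) = -70
c (Quinn): min(-38, 65, 10) = -38
M1 (Farouk): max(49, -70, -38) = 49
d (Quinn): min(36, -69) = -69
e (Quinn): min(-13, 76) = -13
f (Quinn): min(56, 88) = 56
M2 (Farouk): max(-69, -13, 56) = 56
S0 (Quinn): min(49, 56) = 49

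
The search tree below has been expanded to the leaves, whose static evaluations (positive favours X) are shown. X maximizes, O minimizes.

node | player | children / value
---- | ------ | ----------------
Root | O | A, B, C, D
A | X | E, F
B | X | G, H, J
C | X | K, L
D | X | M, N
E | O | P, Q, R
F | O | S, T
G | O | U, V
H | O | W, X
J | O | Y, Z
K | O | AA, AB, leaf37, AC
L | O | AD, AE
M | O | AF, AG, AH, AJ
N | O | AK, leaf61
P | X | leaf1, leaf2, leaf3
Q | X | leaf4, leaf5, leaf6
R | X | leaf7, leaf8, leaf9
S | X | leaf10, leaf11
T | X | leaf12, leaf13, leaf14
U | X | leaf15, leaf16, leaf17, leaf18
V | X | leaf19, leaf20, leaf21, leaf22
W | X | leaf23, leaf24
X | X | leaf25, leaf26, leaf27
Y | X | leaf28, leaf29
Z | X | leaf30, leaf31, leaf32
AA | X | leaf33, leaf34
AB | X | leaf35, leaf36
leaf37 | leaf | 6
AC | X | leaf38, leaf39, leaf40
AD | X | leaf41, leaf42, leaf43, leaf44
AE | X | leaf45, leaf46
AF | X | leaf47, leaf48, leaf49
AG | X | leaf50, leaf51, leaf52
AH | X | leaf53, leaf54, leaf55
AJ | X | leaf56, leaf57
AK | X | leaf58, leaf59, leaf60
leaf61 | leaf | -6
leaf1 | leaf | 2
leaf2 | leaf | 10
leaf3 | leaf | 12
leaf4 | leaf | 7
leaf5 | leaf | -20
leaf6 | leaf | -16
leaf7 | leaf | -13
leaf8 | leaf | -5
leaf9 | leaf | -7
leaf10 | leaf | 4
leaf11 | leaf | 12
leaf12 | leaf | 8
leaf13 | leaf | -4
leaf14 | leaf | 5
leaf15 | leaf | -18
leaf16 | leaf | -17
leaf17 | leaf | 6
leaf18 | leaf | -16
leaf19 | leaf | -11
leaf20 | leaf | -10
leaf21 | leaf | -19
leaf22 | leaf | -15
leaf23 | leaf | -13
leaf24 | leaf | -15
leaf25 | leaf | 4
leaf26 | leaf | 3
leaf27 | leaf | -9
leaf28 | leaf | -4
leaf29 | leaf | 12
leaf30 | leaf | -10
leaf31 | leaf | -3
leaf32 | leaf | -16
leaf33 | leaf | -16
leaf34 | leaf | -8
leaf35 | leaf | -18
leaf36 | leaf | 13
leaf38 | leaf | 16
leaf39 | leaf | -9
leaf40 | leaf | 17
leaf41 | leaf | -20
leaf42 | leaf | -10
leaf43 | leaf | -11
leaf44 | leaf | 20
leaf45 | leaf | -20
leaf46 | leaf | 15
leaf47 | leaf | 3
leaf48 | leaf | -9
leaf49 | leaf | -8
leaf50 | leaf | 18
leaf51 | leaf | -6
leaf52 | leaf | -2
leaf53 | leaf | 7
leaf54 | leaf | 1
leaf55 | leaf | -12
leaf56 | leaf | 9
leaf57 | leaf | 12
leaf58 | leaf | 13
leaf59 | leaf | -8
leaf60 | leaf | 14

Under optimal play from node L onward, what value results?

AD (X): max(-20, -10, -11, 20) = 20
AE (X): max(-20, 15) = 15
L (O): min(20, 15) = 15

15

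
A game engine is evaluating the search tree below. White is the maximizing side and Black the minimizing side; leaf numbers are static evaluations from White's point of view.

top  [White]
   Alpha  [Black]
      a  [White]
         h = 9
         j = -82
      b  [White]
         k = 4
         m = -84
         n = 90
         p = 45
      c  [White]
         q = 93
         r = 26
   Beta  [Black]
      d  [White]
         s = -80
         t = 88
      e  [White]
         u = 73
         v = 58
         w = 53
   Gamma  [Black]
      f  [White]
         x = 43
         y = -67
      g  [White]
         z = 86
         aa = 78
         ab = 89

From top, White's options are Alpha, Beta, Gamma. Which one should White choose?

a (White): max(9, -82) = 9
b (White): max(4, -84, 90, 45) = 90
c (White): max(93, 26) = 93
Alpha (Black): min(9, 90, 93) = 9
d (White): max(-80, 88) = 88
e (White): max(73, 58, 53) = 73
Beta (Black): min(88, 73) = 73
f (White): max(43, -67) = 43
g (White): max(86, 78, 89) = 89
Gamma (Black): min(43, 89) = 43
top (White): max(9, 73, 43) = 73
White at top wants the highest of {Alpha=9, Beta=73, Gamma=43}, so chooses Beta.

Beta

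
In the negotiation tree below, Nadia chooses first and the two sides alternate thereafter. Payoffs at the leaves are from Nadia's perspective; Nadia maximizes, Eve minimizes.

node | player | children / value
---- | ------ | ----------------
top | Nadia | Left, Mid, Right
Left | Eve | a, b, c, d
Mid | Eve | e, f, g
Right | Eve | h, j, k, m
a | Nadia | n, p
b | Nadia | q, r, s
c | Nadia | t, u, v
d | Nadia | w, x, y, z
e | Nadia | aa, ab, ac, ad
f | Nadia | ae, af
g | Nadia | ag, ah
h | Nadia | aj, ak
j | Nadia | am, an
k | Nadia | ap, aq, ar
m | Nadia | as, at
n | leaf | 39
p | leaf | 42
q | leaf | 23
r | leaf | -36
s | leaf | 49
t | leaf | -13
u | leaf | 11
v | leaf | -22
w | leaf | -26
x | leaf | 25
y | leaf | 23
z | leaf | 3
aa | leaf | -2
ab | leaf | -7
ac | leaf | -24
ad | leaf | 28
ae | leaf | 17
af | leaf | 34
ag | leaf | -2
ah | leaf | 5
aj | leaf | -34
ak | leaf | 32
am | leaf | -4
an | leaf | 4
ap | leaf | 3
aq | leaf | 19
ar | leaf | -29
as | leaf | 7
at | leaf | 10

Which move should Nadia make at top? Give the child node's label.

a (Nadia): max(39, 42) = 42
b (Nadia): max(23, -36, 49) = 49
c (Nadia): max(-13, 11, -22) = 11
d (Nadia): max(-26, 25, 23, 3) = 25
Left (Eve): min(42, 49, 11, 25) = 11
e (Nadia): max(-2, -7, -24, 28) = 28
f (Nadia): max(17, 34) = 34
g (Nadia): max(-2, 5) = 5
Mid (Eve): min(28, 34, 5) = 5
h (Nadia): max(-34, 32) = 32
j (Nadia): max(-4, 4) = 4
k (Nadia): max(3, 19, -29) = 19
m (Nadia): max(7, 10) = 10
Right (Eve): min(32, 4, 19, 10) = 4
top (Nadia): max(11, 5, 4) = 11
Nadia at top wants the highest of {Left=11, Mid=5, Right=4}, so chooses Left.

Left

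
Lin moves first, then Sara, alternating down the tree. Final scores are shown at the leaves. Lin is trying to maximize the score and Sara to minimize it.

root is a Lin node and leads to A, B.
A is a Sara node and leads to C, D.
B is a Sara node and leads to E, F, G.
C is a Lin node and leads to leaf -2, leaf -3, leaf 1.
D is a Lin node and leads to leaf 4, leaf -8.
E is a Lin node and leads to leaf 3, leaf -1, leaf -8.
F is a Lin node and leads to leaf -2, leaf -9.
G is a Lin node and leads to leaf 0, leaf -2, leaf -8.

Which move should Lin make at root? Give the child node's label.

A

C (Lin): max(-2, -3, 1) = 1
D (Lin): max(4, -8) = 4
A (Sara): min(1, 4) = 1
E (Lin): max(3, -1, -8) = 3
F (Lin): max(-2, -9) = -2
G (Lin): max(0, -2, -8) = 0
B (Sara): min(3, -2, 0) = -2
root (Lin): max(1, -2) = 1
Lin at root wants the highest of {A=1, B=-2}, so chooses A.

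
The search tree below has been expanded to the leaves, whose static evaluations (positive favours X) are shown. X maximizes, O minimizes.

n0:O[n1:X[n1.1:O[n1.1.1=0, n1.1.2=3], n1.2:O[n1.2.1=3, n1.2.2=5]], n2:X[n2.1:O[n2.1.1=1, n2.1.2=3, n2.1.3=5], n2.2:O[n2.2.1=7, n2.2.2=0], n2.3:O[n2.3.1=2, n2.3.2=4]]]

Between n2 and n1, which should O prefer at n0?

n2.1 (O): min(1, 3, 5) = 1
n2.2 (O): min(7, 0) = 0
n2.3 (O): min(2, 4) = 2
n2 (X): max(1, 0, 2) = 2
n1.1 (O): min(0, 3) = 0
n1.2 (O): min(3, 5) = 3
n1 (X): max(0, 3) = 3
O prefers the lower value; n2=2, n1=3. n2 is better since 2 < 3.

n2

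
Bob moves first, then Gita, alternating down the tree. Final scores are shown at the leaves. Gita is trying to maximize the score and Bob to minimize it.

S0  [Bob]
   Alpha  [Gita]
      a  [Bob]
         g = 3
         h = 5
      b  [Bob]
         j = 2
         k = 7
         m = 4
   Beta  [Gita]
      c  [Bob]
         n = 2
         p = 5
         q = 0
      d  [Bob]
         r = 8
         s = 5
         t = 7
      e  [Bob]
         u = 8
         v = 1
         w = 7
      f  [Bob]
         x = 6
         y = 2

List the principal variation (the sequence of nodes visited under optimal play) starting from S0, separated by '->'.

S0 -> Alpha -> a -> g

a (Bob): min(3, 5) = 3
b (Bob): min(2, 7, 4) = 2
Alpha (Gita): max(3, 2) = 3
c (Bob): min(2, 5, 0) = 0
d (Bob): min(8, 5, 7) = 5
e (Bob): min(8, 1, 7) = 1
f (Bob): min(6, 2) = 2
Beta (Gita): max(0, 5, 1, 2) = 5
S0 (Bob): min(3, 5) = 3
At S0, Bob picks Alpha (lowest: 3).
At Alpha, Gita picks a (highest: 3).
At a, Bob picks g (lowest: 3).
Terminal value 3.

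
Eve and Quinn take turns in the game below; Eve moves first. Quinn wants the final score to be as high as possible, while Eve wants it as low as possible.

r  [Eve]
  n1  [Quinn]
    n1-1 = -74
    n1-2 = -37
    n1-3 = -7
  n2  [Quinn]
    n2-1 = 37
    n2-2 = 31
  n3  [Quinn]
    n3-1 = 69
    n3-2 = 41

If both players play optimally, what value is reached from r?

n1 (Quinn): max(-74, -37, -7) = -7
n2 (Quinn): max(37, 31) = 37
n3 (Quinn): max(69, 41) = 69
r (Eve): min(-7, 37, 69) = -7

-7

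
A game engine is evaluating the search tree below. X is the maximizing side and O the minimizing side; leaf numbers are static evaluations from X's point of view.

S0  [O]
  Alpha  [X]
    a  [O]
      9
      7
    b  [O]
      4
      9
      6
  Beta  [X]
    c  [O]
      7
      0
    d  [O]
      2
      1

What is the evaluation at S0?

1

a (O): min(9, 7) = 7
b (O): min(4, 9, 6) = 4
Alpha (X): max(7, 4) = 7
c (O): min(7, 0) = 0
d (O): min(2, 1) = 1
Beta (X): max(0, 1) = 1
S0 (O): min(7, 1) = 1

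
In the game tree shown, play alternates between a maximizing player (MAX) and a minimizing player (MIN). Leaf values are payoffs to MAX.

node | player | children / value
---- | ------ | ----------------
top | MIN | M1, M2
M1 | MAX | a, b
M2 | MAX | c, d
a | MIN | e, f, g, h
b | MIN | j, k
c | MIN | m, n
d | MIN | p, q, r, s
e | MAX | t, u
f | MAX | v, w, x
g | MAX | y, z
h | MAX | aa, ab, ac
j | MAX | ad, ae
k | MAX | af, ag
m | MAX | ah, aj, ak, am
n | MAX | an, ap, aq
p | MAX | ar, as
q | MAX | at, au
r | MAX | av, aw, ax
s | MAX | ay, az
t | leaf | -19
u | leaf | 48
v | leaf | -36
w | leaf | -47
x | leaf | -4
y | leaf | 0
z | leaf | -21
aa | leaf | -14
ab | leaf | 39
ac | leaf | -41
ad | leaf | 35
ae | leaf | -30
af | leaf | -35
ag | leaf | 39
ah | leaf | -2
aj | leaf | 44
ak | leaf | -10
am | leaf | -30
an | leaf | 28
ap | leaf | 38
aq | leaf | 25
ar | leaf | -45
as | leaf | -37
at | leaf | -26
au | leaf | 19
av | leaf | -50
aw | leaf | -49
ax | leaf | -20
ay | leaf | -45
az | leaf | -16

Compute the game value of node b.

j (MAX): max(35, -30) = 35
k (MAX): max(-35, 39) = 39
b (MIN): min(35, 39) = 35

35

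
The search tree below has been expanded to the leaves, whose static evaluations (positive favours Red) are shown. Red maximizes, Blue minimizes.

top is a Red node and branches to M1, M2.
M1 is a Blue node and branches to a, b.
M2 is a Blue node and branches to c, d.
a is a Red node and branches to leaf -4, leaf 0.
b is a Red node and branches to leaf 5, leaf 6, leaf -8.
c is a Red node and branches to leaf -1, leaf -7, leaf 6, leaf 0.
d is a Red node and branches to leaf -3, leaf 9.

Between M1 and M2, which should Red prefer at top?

a (Red): max(-4, 0) = 0
b (Red): max(5, 6, -8) = 6
M1 (Blue): min(0, 6) = 0
c (Red): max(-1, -7, 6, 0) = 6
d (Red): max(-3, 9) = 9
M2 (Blue): min(6, 9) = 6
Red prefers the higher value; M1=0, M2=6. M2 is better since 6 > 0.

M2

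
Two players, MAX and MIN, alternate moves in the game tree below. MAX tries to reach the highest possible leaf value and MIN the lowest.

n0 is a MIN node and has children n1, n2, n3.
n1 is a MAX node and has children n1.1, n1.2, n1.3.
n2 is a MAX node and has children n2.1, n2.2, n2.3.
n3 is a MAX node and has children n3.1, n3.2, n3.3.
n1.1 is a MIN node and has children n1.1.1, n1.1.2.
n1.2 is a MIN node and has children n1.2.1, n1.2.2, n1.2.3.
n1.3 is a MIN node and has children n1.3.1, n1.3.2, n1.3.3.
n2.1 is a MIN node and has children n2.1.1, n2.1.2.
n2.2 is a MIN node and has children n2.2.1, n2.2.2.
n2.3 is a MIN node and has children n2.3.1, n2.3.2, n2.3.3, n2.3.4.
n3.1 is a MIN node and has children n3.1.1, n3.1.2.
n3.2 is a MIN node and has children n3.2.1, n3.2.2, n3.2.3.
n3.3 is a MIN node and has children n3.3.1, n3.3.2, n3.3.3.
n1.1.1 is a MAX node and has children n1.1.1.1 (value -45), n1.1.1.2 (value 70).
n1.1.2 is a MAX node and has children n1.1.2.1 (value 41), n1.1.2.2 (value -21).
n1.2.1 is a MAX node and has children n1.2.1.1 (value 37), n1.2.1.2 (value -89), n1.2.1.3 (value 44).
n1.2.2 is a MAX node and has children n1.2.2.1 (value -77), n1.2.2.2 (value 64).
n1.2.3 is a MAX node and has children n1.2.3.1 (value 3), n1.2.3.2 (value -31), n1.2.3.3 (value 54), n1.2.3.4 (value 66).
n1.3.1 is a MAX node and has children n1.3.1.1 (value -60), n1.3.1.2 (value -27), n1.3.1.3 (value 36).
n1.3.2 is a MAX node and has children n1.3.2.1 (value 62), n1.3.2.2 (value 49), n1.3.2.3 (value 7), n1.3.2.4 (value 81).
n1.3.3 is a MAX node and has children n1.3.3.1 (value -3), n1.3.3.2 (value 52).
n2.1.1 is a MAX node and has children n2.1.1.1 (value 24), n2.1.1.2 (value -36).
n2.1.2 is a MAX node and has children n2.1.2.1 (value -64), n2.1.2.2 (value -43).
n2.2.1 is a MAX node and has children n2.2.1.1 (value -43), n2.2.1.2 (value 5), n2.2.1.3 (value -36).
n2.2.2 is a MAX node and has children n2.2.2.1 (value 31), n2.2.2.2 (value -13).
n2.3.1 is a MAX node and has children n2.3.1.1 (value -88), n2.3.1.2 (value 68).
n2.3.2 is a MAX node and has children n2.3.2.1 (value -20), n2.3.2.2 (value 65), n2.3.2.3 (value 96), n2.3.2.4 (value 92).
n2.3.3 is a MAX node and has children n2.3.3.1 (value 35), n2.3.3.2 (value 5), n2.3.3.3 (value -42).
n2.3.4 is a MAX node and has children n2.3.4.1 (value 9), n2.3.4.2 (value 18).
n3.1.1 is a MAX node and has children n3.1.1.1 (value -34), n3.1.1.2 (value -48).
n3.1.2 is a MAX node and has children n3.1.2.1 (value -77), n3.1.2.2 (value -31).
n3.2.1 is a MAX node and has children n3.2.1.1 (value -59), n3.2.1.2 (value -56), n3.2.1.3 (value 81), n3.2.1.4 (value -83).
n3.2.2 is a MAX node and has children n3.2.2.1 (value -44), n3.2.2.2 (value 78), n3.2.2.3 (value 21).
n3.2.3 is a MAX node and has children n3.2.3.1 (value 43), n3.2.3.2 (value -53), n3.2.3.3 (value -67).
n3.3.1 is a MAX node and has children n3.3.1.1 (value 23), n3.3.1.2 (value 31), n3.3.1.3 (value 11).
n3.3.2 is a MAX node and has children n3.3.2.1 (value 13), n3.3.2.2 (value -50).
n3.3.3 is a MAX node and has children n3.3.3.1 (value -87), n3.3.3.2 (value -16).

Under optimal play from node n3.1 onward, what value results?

n3.1.1 (MAX): max(-34, -48) = -34
n3.1.2 (MAX): max(-77, -31) = -31
n3.1 (MIN): min(-34, -31) = -34

-34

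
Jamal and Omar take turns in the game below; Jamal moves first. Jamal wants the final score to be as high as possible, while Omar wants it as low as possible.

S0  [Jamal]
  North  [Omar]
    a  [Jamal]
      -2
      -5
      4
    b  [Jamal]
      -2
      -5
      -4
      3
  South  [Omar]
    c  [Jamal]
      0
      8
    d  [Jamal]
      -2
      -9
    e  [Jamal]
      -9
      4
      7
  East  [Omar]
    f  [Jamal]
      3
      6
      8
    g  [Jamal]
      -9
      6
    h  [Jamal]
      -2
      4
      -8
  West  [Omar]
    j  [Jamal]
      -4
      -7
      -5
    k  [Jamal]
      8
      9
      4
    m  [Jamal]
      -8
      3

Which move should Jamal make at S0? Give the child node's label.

East

a (Jamal): max(-2, -5, 4) = 4
b (Jamal): max(-2, -5, -4, 3) = 3
North (Omar): min(4, 3) = 3
c (Jamal): max(0, 8) = 8
d (Jamal): max(-2, -9) = -2
e (Jamal): max(-9, 4, 7) = 7
South (Omar): min(8, -2, 7) = -2
f (Jamal): max(3, 6, 8) = 8
g (Jamal): max(-9, 6) = 6
h (Jamal): max(-2, 4, -8) = 4
East (Omar): min(8, 6, 4) = 4
j (Jamal): max(-4, -7, -5) = -4
k (Jamal): max(8, 9, 4) = 9
m (Jamal): max(-8, 3) = 3
West (Omar): min(-4, 9, 3) = -4
S0 (Jamal): max(3, -2, 4, -4) = 4
Jamal at S0 wants the highest of {North=3, South=-2, East=4, West=-4}, so chooses East.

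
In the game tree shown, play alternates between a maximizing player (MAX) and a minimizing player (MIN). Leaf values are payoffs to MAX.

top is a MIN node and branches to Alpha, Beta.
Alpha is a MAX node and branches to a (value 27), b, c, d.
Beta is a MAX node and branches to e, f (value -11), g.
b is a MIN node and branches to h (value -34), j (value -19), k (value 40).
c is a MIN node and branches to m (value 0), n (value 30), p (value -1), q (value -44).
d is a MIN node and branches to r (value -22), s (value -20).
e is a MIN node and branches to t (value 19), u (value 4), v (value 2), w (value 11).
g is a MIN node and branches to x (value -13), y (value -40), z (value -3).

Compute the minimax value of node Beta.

2

e (MIN): min(19, 4, 2, 11) = 2
g (MIN): min(-13, -40, -3) = -40
Beta (MAX): max(2, -11, -40) = 2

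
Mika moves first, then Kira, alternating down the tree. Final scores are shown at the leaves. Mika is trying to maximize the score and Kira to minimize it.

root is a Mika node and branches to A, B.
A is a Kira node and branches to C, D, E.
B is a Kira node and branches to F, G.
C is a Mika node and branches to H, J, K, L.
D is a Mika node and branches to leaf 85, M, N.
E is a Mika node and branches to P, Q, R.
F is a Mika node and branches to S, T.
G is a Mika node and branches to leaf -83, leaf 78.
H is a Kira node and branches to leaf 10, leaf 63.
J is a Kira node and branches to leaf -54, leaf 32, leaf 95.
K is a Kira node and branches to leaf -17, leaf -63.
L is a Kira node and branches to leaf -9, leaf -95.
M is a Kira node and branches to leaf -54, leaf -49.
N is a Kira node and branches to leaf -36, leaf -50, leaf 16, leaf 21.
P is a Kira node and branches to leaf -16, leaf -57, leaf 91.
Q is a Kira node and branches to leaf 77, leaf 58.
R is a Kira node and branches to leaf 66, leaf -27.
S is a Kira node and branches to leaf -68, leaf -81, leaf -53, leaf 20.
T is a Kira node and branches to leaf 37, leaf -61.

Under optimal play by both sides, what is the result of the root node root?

10

H (Kira): min(10, 63) = 10
J (Kira): min(-54, 32, 95) = -54
K (Kira): min(-17, -63) = -63
L (Kira): min(-9, -95) = -95
C (Mika): max(10, -54, -63, -95) = 10
M (Kira): min(-54, -49) = -54
N (Kira): min(-36, -50, 16, 21) = -50
D (Mika): max(85, -54, -50) = 85
P (Kira): min(-16, -57, 91) = -57
Q (Kira): min(77, 58) = 58
R (Kira): min(66, -27) = -27
E (Mika): max(-57, 58, -27) = 58
A (Kira): min(10, 85, 58) = 10
S (Kira): min(-68, -81, -53, 20) = -81
T (Kira): min(37, -61) = -61
F (Mika): max(-81, -61) = -61
G (Mika): max(-83, 78) = 78
B (Kira): min(-61, 78) = -61
root (Mika): max(10, -61) = 10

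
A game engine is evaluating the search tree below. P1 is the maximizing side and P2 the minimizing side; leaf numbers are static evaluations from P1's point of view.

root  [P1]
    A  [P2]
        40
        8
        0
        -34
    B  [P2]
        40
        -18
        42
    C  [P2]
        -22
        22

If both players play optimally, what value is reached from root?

-18

A (P2): min(40, 8, 0, -34) = -34
B (P2): min(40, -18, 42) = -18
C (P2): min(-22, 22) = -22
root (P1): max(-34, -18, -22) = -18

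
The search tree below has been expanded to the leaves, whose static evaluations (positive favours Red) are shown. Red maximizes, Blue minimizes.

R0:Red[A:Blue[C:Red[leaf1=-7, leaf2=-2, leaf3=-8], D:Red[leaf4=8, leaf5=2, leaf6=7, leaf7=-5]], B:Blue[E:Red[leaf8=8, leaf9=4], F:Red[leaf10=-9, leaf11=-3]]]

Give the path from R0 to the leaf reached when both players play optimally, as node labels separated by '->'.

R0 -> A -> C -> leaf2

C (Red): max(-7, -2, -8) = -2
D (Red): max(8, 2, 7, -5) = 8
A (Blue): min(-2, 8) = -2
E (Red): max(8, 4) = 8
F (Red): max(-9, -3) = -3
B (Blue): min(8, -3) = -3
R0 (Red): max(-2, -3) = -2
At R0, Red picks A (highest: -2).
At A, Blue picks C (lowest: -2).
At C, Red picks leaf2 (highest: -2).
Terminal value -2.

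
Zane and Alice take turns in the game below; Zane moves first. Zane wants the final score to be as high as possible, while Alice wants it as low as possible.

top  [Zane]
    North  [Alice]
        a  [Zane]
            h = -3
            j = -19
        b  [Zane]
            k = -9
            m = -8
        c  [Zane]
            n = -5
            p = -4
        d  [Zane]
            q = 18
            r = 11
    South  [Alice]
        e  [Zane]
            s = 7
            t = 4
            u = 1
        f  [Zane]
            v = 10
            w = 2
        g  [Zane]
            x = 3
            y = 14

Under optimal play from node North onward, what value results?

a (Zane): max(-3, -19) = -3
b (Zane): max(-9, -8) = -8
c (Zane): max(-5, -4) = -4
d (Zane): max(18, 11) = 18
North (Alice): min(-3, -8, -4, 18) = -8

-8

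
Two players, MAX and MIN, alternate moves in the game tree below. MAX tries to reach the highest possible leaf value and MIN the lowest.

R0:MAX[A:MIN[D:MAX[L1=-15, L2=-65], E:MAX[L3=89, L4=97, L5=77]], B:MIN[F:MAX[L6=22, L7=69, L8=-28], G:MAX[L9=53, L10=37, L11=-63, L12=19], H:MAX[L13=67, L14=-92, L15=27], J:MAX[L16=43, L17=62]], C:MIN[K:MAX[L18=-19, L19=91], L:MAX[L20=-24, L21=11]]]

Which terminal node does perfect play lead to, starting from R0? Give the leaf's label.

L9

D (MAX): max(-15, -65) = -15
E (MAX): max(89, 97, 77) = 97
A (MIN): min(-15, 97) = -15
F (MAX): max(22, 69, -28) = 69
G (MAX): max(53, 37, -63, 19) = 53
H (MAX): max(67, -92, 27) = 67
J (MAX): max(43, 62) = 62
B (MIN): min(69, 53, 67, 62) = 53
K (MAX): max(-19, 91) = 91
L (MAX): max(-24, 11) = 11
C (MIN): min(91, 11) = 11
R0 (MAX): max(-15, 53, 11) = 53
At R0, MAX picks B (highest: 53).
At B, MIN picks G (lowest: 53).
At G, MAX picks L9 (highest: 53).
Terminal value 53.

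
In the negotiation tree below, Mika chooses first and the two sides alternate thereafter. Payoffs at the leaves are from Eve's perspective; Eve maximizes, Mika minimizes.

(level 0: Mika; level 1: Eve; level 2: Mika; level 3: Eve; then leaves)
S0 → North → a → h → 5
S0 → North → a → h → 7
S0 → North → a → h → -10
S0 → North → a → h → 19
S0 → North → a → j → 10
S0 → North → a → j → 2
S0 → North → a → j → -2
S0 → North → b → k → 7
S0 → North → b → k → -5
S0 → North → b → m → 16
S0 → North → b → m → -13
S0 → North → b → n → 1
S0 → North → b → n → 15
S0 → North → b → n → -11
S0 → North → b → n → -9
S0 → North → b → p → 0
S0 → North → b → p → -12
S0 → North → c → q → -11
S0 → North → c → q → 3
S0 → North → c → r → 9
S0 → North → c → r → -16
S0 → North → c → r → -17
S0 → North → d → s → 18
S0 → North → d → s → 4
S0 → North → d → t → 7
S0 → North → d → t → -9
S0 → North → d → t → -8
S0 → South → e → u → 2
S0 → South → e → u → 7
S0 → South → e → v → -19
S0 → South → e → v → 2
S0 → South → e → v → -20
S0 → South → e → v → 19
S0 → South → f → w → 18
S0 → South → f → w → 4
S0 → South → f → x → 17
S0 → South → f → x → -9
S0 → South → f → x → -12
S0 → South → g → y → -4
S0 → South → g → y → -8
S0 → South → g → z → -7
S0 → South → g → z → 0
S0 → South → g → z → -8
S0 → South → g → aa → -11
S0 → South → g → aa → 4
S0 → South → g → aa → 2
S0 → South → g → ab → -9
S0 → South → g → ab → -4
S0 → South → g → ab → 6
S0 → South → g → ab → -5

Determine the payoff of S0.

10

h (Eve): max(5, 7, -10, 19) = 19
j (Eve): max(10, 2, -2) = 10
a (Mika): min(19, 10) = 10
k (Eve): max(7, -5) = 7
m (Eve): max(16, -13) = 16
n (Eve): max(1, 15, -11, -9) = 15
p (Eve): max(0, -12) = 0
b (Mika): min(7, 16, 15, 0) = 0
q (Eve): max(-11, 3) = 3
r (Eve): max(9, -16, -17) = 9
c (Mika): min(3, 9) = 3
s (Eve): max(18, 4) = 18
t (Eve): max(7, -9, -8) = 7
d (Mika): min(18, 7) = 7
North (Eve): max(10, 0, 3, 7) = 10
u (Eve): max(2, 7) = 7
v (Eve): max(-19, 2, -20, 19) = 19
e (Mika): min(7, 19) = 7
w (Eve): max(18, 4) = 18
x (Eve): max(17, -9, -12) = 17
f (Mika): min(18, 17) = 17
y (Eve): max(-4, -8) = -4
z (Eve): max(-7, 0, -8) = 0
aa (Eve): max(-11, 4, 2) = 4
ab (Eve): max(-9, -4, 6, -5) = 6
g (Mika): min(-4, 0, 4, 6) = -4
South (Eve): max(7, 17, -4) = 17
S0 (Mika): min(10, 17) = 10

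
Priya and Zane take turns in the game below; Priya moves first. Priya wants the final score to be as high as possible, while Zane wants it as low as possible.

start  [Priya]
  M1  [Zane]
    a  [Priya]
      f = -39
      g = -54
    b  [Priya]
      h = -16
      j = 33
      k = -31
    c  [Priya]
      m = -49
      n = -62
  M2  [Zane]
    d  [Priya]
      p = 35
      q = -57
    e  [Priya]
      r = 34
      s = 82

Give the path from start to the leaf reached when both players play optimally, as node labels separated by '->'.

start -> M2 -> d -> p

a (Priya): max(-39, -54) = -39
b (Priya): max(-16, 33, -31) = 33
c (Priya): max(-49, -62) = -49
M1 (Zane): min(-39, 33, -49) = -49
d (Priya): max(35, -57) = 35
e (Priya): max(34, 82) = 82
M2 (Zane): min(35, 82) = 35
start (Priya): max(-49, 35) = 35
At start, Priya picks M2 (highest: 35).
At M2, Zane picks d (lowest: 35).
At d, Priya picks p (highest: 35).
Terminal value 35.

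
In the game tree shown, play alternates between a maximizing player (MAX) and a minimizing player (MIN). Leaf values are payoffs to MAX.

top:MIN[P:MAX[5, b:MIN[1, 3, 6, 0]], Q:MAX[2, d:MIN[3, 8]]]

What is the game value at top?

3

b (MIN): min(1, 3, 6, 0) = 0
P (MAX): max(5, 0) = 5
d (MIN): min(3, 8) = 3
Q (MAX): max(2, 3) = 3
top (MIN): min(5, 3) = 3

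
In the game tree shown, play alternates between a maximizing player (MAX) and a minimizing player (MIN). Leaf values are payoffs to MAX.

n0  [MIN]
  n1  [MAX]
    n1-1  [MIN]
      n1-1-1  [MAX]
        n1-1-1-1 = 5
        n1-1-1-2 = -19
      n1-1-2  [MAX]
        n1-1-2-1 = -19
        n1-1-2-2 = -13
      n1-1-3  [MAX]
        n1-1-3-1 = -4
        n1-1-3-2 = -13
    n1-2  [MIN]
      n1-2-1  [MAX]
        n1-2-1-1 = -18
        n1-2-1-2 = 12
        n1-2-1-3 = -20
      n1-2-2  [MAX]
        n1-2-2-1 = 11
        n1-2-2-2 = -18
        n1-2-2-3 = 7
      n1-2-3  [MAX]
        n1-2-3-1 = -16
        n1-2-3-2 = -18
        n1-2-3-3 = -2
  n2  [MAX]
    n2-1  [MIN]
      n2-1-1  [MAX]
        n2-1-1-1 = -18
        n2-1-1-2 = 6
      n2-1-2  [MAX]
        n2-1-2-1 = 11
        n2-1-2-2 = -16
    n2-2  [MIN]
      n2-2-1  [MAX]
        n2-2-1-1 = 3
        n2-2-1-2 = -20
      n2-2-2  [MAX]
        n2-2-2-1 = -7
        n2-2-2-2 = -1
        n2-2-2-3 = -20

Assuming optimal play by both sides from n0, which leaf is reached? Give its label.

n1-2-3-3

n1-1-1 (MAX): max(5, -19) = 5
n1-1-2 (MAX): max(-19, -13) = -13
n1-1-3 (MAX): max(-4, -13) = -4
n1-1 (MIN): min(5, -13, -4) = -13
n1-2-1 (MAX): max(-18, 12, -20) = 12
n1-2-2 (MAX): max(11, -18, 7) = 11
n1-2-3 (MAX): max(-16, -18, -2) = -2
n1-2 (MIN): min(12, 11, -2) = -2
n1 (MAX): max(-13, -2) = -2
n2-1-1 (MAX): max(-18, 6) = 6
n2-1-2 (MAX): max(11, -16) = 11
n2-1 (MIN): min(6, 11) = 6
n2-2-1 (MAX): max(3, -20) = 3
n2-2-2 (MAX): max(-7, -1, -20) = -1
n2-2 (MIN): min(3, -1) = -1
n2 (MAX): max(6, -1) = 6
n0 (MIN): min(-2, 6) = -2
At n0, MIN picks n1 (lowest: -2).
At n1, MAX picks n1-2 (highest: -2).
At n1-2, MIN picks n1-2-3 (lowest: -2).
At n1-2-3, MAX picks n1-2-3-3 (highest: -2).
Terminal value -2.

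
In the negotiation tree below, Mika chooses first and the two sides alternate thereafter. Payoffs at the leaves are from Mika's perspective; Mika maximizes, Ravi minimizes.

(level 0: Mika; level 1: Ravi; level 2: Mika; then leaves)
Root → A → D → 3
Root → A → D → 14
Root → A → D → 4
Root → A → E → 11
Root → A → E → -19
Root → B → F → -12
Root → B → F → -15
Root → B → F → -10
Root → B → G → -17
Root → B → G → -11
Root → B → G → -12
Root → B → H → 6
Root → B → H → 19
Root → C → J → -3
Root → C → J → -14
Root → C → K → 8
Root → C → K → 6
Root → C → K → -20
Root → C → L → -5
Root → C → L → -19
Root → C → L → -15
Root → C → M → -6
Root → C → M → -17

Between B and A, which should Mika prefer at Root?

A

F (Mika): max(-12, -15, -10) = -10
G (Mika): max(-17, -11, -12) = -11
H (Mika): max(6, 19) = 19
B (Ravi): min(-10, -11, 19) = -11
D (Mika): max(3, 14, 4) = 14
E (Mika): max(11, -19) = 11
A (Ravi): min(14, 11) = 11
Mika prefers the higher value; B=-11, A=11. A is better since 11 > -11.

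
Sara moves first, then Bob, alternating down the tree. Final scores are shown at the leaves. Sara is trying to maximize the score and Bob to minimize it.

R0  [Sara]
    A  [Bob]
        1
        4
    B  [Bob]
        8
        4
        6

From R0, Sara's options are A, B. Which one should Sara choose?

B

A (Bob): min(1, 4) = 1
B (Bob): min(8, 4, 6) = 4
R0 (Sara): max(1, 4) = 4
Sara at R0 wants the highest of {A=1, B=4}, so chooses B.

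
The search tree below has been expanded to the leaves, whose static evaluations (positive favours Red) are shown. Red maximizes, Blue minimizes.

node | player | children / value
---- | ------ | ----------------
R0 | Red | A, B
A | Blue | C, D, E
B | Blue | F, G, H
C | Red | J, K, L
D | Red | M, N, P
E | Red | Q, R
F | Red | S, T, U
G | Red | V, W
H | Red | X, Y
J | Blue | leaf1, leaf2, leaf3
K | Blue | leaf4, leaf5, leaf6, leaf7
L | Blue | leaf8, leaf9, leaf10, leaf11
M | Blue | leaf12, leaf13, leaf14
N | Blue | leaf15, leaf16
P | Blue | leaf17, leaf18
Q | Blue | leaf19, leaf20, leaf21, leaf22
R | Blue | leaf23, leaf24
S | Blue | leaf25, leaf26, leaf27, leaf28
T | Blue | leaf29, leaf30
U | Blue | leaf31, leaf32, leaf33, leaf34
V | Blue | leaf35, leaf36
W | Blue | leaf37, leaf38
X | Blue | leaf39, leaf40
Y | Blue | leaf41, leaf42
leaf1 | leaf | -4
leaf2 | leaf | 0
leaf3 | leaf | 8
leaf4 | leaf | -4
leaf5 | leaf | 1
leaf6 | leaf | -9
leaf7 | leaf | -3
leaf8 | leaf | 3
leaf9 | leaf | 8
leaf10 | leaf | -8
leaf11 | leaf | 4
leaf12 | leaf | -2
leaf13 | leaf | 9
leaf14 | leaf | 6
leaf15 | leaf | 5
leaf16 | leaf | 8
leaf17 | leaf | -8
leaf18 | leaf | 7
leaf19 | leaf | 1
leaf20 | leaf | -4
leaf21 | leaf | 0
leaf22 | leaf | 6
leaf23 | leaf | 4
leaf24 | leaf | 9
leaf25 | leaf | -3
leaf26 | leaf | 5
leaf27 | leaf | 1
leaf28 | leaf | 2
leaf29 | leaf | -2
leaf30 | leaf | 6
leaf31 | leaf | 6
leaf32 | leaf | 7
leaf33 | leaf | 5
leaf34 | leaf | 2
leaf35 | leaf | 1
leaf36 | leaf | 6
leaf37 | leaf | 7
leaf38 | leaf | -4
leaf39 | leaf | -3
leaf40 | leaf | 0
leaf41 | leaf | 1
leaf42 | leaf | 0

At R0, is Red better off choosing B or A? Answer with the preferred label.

S (Blue): min(-3, 5, 1, 2) = -3
T (Blue): min(-2, 6) = -2
U (Blue): min(6, 7, 5, 2) = 2
F (Red): max(-3, -2, 2) = 2
V (Blue): min(1, 6) = 1
W (Blue): min(7, -4) = -4
G (Red): max(1, -4) = 1
X (Blue): min(-3, 0) = -3
Y (Blue): min(1, 0) = 0
H (Red): max(-3, 0) = 0
B (Blue): min(2, 1, 0) = 0
J (Blue): min(-4, 0, 8) = -4
K (Blue): min(-4, 1, -9, -3) = -9
L (Blue): min(3, 8, -8, 4) = -8
C (Red): max(-4, -9, -8) = -4
M (Blue): min(-2, 9, 6) = -2
N (Blue): min(5, 8) = 5
P (Blue): min(-8, 7) = -8
D (Red): max(-2, 5, -8) = 5
Q (Blue): min(1, -4, 0, 6) = -4
R (Blue): min(4, 9) = 4
E (Red): max(-4, 4) = 4
A (Blue): min(-4, 5, 4) = -4
Red prefers the higher value; B=0, A=-4. B is better since 0 > -4.

B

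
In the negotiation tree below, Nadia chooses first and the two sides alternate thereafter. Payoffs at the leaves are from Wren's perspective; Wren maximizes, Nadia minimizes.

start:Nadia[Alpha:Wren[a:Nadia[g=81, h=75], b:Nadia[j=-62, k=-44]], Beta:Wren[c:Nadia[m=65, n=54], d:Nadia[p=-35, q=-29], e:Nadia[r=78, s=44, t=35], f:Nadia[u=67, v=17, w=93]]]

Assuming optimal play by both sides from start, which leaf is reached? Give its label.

n

a (Nadia): min(81, 75) = 75
b (Nadia): min(-62, -44) = -62
Alpha (Wren): max(75, -62) = 75
c (Nadia): min(65, 54) = 54
d (Nadia): min(-35, -29) = -35
e (Nadia): min(78, 44, 35) = 35
f (Nadia): min(67, 17, 93) = 17
Beta (Wren): max(54, -35, 35, 17) = 54
start (Nadia): min(75, 54) = 54
At start, Nadia picks Beta (lowest: 54).
At Beta, Wren picks c (highest: 54).
At c, Nadia picks n (lowest: 54).
Terminal value 54.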